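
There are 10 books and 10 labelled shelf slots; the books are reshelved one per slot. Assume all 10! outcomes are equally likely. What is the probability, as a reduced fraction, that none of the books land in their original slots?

16481/44800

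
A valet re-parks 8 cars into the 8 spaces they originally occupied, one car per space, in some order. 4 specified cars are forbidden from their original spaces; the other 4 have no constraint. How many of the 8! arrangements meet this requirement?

24024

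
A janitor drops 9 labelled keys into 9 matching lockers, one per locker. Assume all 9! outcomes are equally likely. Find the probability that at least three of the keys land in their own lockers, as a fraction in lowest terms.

Favorable outcomes: Σ_{i≥3} C(9,i)·!(9-i) = 84·265 + 126·44 + 126·9 + 84·2 + 36·1 + 9·0 + 1·1 = 29143.
Total outcomes: 9! = 362880.
Probability = 29143/362880 = 29143/362880.

29143/362880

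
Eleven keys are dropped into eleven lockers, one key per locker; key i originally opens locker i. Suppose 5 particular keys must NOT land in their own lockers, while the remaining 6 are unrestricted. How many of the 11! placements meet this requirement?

25022880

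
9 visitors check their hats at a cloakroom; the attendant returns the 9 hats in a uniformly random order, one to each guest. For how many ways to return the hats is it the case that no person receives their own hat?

133496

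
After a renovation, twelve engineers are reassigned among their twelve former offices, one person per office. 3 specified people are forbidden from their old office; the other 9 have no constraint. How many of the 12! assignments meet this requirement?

369774720

Let A_j be the event that the j-th constrained one is fixed. By inclusion-exclusion over the 3 events:
Σ_{j=0}^{3} (-1)^j C(3,j)(12-j)!
= C(3,0)·12! - C(3,1)·11! + C(3,2)·10! - C(3,3)·9!
= 479001600 - 119750400 + 10886400 - 362880
= 369774720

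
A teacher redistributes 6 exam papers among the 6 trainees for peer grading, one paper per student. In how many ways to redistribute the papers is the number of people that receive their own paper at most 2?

664

Sum C(6,i)·!(6-i) for i = 0..2:
  i=0: C(6,0)·!6 = 1·265 = 265
  i=1: C(6,1)·!5 = 6·44 = 264
  i=2: C(6,2)·!4 = 15·9 = 135
Total = 664.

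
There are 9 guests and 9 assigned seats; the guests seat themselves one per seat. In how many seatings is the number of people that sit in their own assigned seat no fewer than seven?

# with exactly i fixed is C(9,i)·!(9-i); sum over i=7..9:
  i=7: C(9,7)·!2 = 36·1 = 36
  i=8: C(9,8)·!1 = 9·0 = 0
  i=9: C(9,9)·!0 = 1·1 = 1
Total = 37.

37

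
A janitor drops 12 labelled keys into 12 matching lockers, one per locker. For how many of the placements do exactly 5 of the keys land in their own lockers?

1468368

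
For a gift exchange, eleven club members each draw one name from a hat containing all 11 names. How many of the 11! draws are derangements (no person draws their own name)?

!11 = 11! · Σ_{k=0}^{11} (-1)^k/k!
= 11! - 11!/1! + 11!/2! - 11!/3! + 11!/4! - 11!/5! + 11!/6! - 11!/7! + 11!/8! - 11!/9! + 11!/10! - 11!/11!
= 39916800 - 39916800 + 19958400 - 6652800 + 1663200 - 332640 + 55440 - 7920 + 990 - 110 + 11 - 1
= 14684570

14684570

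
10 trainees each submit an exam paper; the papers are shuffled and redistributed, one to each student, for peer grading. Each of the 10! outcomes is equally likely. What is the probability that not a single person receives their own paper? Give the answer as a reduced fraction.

16481/44800

Favorable outcomes: !10 = 1334961.
Total outcomes: 10! = 3628800.
Probability = 1334961/3628800 = 16481/44800.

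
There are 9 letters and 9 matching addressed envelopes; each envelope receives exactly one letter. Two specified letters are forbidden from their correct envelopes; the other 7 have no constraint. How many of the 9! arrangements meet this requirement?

287280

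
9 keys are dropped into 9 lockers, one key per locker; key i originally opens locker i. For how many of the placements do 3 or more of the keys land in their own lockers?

Sum C(9,i)·!(9-i) for i = 3..9:
  i=3: C(9,3)·!6 = 84·265 = 22260
  i=4: C(9,4)·!5 = 126·44 = 5544
  i=5: C(9,5)·!4 = 126·9 = 1134
  i=6: C(9,6)·!3 = 84·2 = 168
  i=7: C(9,7)·!2 = 36·1 = 36
  i=8: C(9,8)·!1 = 9·0 = 0
  i=9: C(9,9)·!0 = 1·1 = 1
Total = 29143.

29143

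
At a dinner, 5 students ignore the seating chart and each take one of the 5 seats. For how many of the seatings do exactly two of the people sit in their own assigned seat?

20

Choose which 2 of the 5 are fixed: C(5,2) = 10.
The other 3 form a derangement: !3 = 2.
Total: 10 × 2 = 20.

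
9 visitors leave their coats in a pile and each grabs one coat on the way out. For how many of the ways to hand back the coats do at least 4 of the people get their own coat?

6883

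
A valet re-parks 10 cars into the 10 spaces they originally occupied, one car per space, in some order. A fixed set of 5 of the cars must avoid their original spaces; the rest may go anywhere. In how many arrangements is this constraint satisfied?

2170680

Inclusion-exclusion on the 5 forbidden self-matches:
Σ_{j=0}^{5} (-1)^j C(5,j)(10-j)!
= C(5,0)·10! - C(5,1)·9! + C(5,2)·8! - C(5,3)·7! + C(5,4)·6! - C(5,5)·5!
= 3628800 - 1814400 + 403200 - 50400 + 3600 - 120
= 2170680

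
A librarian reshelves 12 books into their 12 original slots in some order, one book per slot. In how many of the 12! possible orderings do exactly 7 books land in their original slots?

34848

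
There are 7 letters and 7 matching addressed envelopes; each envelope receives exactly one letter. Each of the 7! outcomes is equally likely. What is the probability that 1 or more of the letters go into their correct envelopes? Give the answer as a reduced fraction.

177/280

Favorable outcomes: Σ_{i≥1} C(7,i)·!(7-i) = 7·265 + 21·44 + 35·9 + 35·2 + 21·1 + 7·0 + 1·1 = 3186.
Total outcomes: 7! = 5040.
Probability = 3186/5040 = 177/280.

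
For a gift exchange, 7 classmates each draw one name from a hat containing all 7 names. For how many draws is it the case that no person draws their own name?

1854

Use !n = n·!(n-1) + (-1)^n.
!7 = 7·265 - 1 = 1854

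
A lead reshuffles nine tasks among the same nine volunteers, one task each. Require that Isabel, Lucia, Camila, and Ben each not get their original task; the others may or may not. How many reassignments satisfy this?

Let A_j be the event that the j-th constrained one is fixed. By inclusion-exclusion over the 4 events:
Σ_{j=0}^{4} (-1)^j C(4,j)(9-j)!
= C(4,0)·9! - C(4,1)·8! + C(4,2)·7! - C(4,3)·6! + C(4,4)·5!
= 362880 - 161280 + 30240 - 2880 + 120
= 229080

229080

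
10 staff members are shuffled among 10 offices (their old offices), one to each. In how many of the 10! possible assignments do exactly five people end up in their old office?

Pick the 5 fixed positions: C(10,5) = 252 ways.
The other 5 form a derangement: !5 = 44.
Total: 252 × 44 = 11088.

11088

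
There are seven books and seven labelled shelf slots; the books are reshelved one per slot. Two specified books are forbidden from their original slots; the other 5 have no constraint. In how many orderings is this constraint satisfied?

Let A_j be the event that the j-th constrained one is fixed. By inclusion-exclusion over the 2 events:
Σ_{j=0}^{2} (-1)^j C(2,j)(7-j)!
= C(2,0)·7! - C(2,1)·6! + C(2,2)·5!
= 5040 - 1440 + 120
= 3720

3720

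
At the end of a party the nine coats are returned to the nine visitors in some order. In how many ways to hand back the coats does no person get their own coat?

Recurrence: !9 = 8·(!8 + !7).
!9 = 8·(14833 + 1854) = 8·16687 = 133496

133496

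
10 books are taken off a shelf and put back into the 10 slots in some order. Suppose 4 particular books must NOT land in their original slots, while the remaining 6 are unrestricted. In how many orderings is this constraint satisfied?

2399760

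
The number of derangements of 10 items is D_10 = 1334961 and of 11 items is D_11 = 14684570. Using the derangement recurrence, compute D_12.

176214841

D_12 = (12-1)·(D_11 + D_10) = 11·(14684570 + 1334961) = 11·16019531 = 176214841.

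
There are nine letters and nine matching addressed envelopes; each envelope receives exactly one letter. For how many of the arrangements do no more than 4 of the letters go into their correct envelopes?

361541

# with exactly i fixed is C(9,i)·!(9-i); sum over i=0..4:
  i=0: C(9,0)·!9 = 1·133496 = 133496
  i=1: C(9,1)·!8 = 9·14833 = 133497
  i=2: C(9,2)·!7 = 36·1854 = 66744
  i=3: C(9,3)·!6 = 84·265 = 22260
  i=4: C(9,4)·!5 = 126·44 = 5544
Total = 361541.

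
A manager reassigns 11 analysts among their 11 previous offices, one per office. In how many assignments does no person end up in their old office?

14684570

!11 is the nearest integer to 11!/e.
11! = 39916800, and 39916800/e ≈ 14684570.08, so !11 = 14684570.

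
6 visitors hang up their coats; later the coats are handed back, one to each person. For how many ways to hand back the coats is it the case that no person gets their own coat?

265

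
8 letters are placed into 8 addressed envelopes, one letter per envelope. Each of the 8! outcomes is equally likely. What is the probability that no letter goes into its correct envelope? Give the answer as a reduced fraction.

Favorable outcomes: !8 = 14833.
Total outcomes: 8! = 40320.
Probability = 14833/40320 = 2119/5760.

2119/5760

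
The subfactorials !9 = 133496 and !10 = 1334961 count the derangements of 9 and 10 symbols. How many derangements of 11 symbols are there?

14684570

!11 = (11-1)·(!10 + !9) = 10·(1334961 + 133496) = 10·1468457 = 14684570.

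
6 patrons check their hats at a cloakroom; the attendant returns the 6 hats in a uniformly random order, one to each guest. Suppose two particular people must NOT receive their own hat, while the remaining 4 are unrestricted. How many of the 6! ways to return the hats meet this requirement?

Let A_j be the event that the j-th constrained one is fixed. By inclusion-exclusion over the 2 events:
Σ_{j=0}^{2} (-1)^j C(2,j)(6-j)!
= C(2,0)·6! - C(2,1)·5! + C(2,2)·4!
= 720 - 240 + 24
= 504

504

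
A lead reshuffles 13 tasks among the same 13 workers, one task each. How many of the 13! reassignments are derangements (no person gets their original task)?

!13 = 13! · Σ_{k=0}^{13} (-1)^k/k!
= 13! - 13!/1! + 13!/2! - 13!/3! + 13!/4! - 13!/5! + 13!/6! - 13!/7! + 13!/8! - 13!/9! + 13!/10! - 13!/11! + 13!/12! - 13!/13!
= 6227020800 - 6227020800 + 3113510400 - 1037836800 + 259459200 - 51891840 + 8648640 - 1235520 + 154440 - 17160 + 1716 - 156 + 13 - 1
= 2290792932

2290792932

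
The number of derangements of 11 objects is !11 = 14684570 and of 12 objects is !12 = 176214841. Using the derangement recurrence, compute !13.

2290792932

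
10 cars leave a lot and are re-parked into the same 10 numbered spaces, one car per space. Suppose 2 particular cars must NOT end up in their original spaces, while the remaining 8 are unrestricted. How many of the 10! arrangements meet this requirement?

2943360

Inclusion-exclusion on the 2 forbidden self-matches:
Σ_{j=0}^{2} (-1)^j C(2,j)(10-j)!
= C(2,0)·10! - C(2,1)·9! + C(2,2)·8!
= 3628800 - 725760 + 40320
= 2943360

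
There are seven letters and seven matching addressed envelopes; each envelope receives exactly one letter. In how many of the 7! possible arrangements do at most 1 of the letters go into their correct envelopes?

3709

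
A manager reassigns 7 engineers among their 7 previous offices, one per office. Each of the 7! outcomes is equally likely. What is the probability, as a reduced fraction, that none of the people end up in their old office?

Favorable outcomes: !7 = 1854.
Total outcomes: 7! = 5040.
Probability = 1854/5040 = 103/280.

103/280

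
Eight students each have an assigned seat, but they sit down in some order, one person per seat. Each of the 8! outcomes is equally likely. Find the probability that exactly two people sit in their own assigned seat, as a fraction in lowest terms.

53/288

Favorable outcomes: C(8,2)·!6 = 28·265 = 7420.
Total outcomes: 8! = 40320.
Probability = 7420/40320 = 53/288.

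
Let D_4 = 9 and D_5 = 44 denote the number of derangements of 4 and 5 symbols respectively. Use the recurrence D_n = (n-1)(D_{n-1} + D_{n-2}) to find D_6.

D_6 = (6-1)·(D_5 + D_4) = 5·(44 + 9) = 5·53 = 265.

265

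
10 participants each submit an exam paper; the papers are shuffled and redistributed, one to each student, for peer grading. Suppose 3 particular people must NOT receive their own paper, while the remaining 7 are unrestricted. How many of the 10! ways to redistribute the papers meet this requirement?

2656080

Let A_j be the event that the j-th constrained one is fixed. By inclusion-exclusion over the 3 events:
Σ_{j=0}^{3} (-1)^j C(3,j)(10-j)!
= C(3,0)·10! - C(3,1)·9! + C(3,2)·8! - C(3,3)·7!
= 3628800 - 1088640 + 120960 - 5040
= 2656080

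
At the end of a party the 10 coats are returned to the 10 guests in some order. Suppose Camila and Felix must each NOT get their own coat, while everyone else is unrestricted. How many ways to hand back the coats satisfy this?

2943360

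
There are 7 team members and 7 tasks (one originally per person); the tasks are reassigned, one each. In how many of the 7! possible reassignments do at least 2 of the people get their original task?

Sum C(7,i)·!(7-i) for i = 2..7:
  i=2: C(7,2)·!5 = 21·44 = 924
  i=3: C(7,3)·!4 = 35·9 = 315
  i=4: C(7,4)·!3 = 35·2 = 70
  i=5: C(7,5)·!2 = 21·1 = 21
  i=6: C(7,6)·!1 = 7·0 = 0
  i=7: C(7,7)·!0 = 1·1 = 1
Total = 1331.

1331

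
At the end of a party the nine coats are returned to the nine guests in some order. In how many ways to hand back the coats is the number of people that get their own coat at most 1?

Sum C(9,i)·!(9-i) for i = 0..1:
  i=0: C(9,0)·!9 = 1·133496 = 133496
  i=1: C(9,1)·!8 = 9·14833 = 133497
Total = 266993.

266993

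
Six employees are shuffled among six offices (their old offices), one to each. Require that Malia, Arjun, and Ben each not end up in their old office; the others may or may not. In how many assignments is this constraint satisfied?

426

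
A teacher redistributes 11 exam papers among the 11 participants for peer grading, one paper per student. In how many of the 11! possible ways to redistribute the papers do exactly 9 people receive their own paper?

55

Pick the 9 fixed positions: C(11,9) = 55 ways.
The remaining 2 must be deranged: !2 = 1.
Total: 55 × 1 = 55.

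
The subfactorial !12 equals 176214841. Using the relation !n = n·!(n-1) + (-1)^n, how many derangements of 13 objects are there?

!13 = 13·176214841 - 1 = 2290792932.

2290792932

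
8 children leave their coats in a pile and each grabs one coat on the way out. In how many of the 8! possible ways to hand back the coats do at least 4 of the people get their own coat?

771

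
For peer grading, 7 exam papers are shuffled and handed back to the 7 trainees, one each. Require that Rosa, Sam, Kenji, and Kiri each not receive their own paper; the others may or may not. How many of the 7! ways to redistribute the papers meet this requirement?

Let A_j be the event that the j-th constrained one is fixed. By inclusion-exclusion over the 4 events:
Σ_{j=0}^{4} (-1)^j C(4,j)(7-j)!
= C(4,0)·7! - C(4,1)·6! + C(4,2)·5! - C(4,3)·4! + C(4,4)·3!
= 5040 - 2880 + 720 - 96 + 6
= 2790

2790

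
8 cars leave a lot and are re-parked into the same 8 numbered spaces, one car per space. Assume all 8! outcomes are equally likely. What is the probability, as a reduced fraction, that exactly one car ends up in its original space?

103/280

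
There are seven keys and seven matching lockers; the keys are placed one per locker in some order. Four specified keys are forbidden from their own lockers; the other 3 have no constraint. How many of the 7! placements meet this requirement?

2790

Let A_j be the event that the j-th constrained one is fixed. By inclusion-exclusion over the 4 events:
Σ_{j=0}^{4} (-1)^j C(4,j)(7-j)!
= C(4,0)·7! - C(4,1)·6! + C(4,2)·5! - C(4,3)·4! + C(4,4)·3!
= 5040 - 2880 + 720 - 96 + 6
= 2790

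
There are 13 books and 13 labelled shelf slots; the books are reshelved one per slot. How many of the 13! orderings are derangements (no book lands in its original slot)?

2290792932

The subfactorial !13 = [13!/e] (nearest integer).
13! = 6227020800, and 6227020800/e ≈ 2290792932.07, so !13 = 2290792932.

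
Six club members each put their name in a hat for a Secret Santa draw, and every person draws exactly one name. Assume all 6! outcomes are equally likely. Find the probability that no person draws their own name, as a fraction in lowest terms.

53/144

Favorable outcomes: !6 = 265.
Total outcomes: 6! = 720.
Probability = 265/720 = 53/144.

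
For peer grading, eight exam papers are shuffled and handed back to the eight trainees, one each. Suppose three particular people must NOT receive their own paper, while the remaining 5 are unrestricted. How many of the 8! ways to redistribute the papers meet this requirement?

Inclusion-exclusion on the 3 forbidden self-matches:
Σ_{j=0}^{3} (-1)^j C(3,j)(8-j)!
= C(3,0)·8! - C(3,1)·7! + C(3,2)·6! - C(3,3)·5!
= 40320 - 15120 + 2160 - 120
= 27240

27240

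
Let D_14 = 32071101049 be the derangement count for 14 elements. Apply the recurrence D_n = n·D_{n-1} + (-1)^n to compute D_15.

481066515734

D_15 = 15·32071101049 - 1 = 481066515734.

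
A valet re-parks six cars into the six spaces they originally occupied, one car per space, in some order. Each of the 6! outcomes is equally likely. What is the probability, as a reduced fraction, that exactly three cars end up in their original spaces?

1/18

Favorable outcomes: C(6,3)·!3 = 20·2 = 40.
Total outcomes: 6! = 720.
Probability = 40/720 = 1/18.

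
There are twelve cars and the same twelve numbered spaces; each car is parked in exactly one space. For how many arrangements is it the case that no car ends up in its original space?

176214841

By inclusion-exclusion, !12 = Σ (-1)^k · 12!/k! for k=0..12
= 12! - 12!/1! + 12!/2! - 12!/3! + 12!/4! - 12!/5! + 12!/6! - 12!/7! + 12!/8! - 12!/9! + 12!/10! - 12!/11! + 12!/12!
= 479001600 - 479001600 + 239500800 - 79833600 + 19958400 - 3991680 + 665280 - 95040 + 11880 - 1320 + 132 - 12 + 1
= 176214841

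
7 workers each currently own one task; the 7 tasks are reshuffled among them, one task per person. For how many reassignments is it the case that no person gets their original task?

The subfactorial !7 = [7!/e] (nearest integer).
7! = 5040, and 5040/e ≈ 1854.11, so !7 = 1854.

1854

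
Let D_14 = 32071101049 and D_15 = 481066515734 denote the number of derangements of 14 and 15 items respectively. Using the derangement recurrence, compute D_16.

7697064251745

D_16 = (16-1)·(D_15 + D_14) = 15·(481066515734 + 32071101049) = 15·513137616783 = 7697064251745.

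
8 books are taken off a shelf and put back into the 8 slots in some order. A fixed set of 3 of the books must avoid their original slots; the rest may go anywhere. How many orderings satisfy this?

27240

Inclusion-exclusion on the 3 forbidden self-matches:
Σ_{j=0}^{3} (-1)^j C(3,j)(8-j)!
= C(3,0)·8! - C(3,1)·7! + C(3,2)·6! - C(3,3)·5!
= 40320 - 15120 + 2160 - 120
= 27240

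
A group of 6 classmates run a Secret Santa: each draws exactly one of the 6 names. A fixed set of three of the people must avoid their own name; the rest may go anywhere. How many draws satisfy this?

Inclusion-exclusion on the 3 forbidden self-matches:
Σ_{j=0}^{3} (-1)^j C(3,j)(6-j)!
= C(3,0)·6! - C(3,1)·5! + C(3,2)·4! - C(3,3)·3!
= 720 - 360 + 72 - 6
= 426

426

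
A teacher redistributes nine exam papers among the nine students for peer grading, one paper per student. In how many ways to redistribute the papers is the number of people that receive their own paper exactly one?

Pick the single fixed position: C(9,1) = 9 ways.
The other 8 form a derangement: !8 = 14833.
Total: 9 × 14833 = 133497.

133497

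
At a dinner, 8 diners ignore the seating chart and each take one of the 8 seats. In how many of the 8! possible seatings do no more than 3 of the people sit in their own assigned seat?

39549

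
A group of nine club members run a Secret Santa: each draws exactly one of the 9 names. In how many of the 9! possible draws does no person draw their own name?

Use !n = (n-1)(!(n-1) + !(n-2)).
!9 = 8·(14833 + 1854) = 8·16687 = 133496

133496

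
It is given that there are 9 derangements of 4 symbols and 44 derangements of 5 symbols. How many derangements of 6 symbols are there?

265

!6 = (6-1)·(!5 + !4) = 5·(44 + 9) = 5·53 = 265.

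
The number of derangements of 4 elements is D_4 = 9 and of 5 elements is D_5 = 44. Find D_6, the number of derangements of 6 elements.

265

D_6 = (6-1)·(D_5 + D_4) = 5·(44 + 9) = 5·53 = 265.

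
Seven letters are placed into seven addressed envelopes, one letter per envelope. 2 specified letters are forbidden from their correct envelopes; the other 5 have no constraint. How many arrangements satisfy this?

3720

Let A_j be the event that the j-th constrained one is fixed. By inclusion-exclusion over the 2 events:
Σ_{j=0}^{2} (-1)^j C(2,j)(7-j)!
= C(2,0)·7! - C(2,1)·6! + C(2,2)·5!
= 5040 - 1440 + 120
= 3720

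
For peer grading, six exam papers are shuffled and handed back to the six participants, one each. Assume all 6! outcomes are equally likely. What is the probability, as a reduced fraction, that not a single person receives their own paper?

53/144

Favorable outcomes: !6 = 265.
Total outcomes: 6! = 720.
Probability = 265/720 = 53/144.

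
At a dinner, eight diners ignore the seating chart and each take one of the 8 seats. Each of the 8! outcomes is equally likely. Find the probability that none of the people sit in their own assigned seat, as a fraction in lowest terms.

Favorable outcomes: !8 = 14833.
Total outcomes: 8! = 40320.
Probability = 14833/40320 = 2119/5760.

2119/5760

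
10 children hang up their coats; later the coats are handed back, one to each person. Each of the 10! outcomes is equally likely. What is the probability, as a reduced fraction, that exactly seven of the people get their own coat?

1/15120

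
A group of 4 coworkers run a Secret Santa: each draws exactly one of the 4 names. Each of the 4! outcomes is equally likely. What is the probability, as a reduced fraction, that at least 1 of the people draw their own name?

5/8

Favorable outcomes: Σ_{i≥1} C(4,i)·!(4-i) = 4·2 + 6·1 + 4·0 + 1·1 = 15.
Total outcomes: 4! = 24.
Probability = 15/24 = 5/8.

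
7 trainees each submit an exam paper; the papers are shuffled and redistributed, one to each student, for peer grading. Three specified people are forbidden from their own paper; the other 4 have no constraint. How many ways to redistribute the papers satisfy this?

3216

Inclusion-exclusion on the 3 forbidden self-matches:
Σ_{j=0}^{3} (-1)^j C(3,j)(7-j)!
= C(3,0)·7! - C(3,1)·6! + C(3,2)·5! - C(3,3)·4!
= 5040 - 2160 + 360 - 24
= 3216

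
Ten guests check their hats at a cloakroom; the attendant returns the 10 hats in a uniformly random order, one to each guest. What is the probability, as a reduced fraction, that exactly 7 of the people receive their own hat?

Favorable outcomes: C(10,7)·!3 = 120·2 = 240.
Total outcomes: 10! = 3628800.
Probability = 240/3628800 = 1/15120.

1/15120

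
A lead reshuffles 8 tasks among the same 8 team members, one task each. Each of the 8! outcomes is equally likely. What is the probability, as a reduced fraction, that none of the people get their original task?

Favorable outcomes: !8 = 14833.
Total outcomes: 8! = 40320.
Probability = 14833/40320 = 2119/5760.

2119/5760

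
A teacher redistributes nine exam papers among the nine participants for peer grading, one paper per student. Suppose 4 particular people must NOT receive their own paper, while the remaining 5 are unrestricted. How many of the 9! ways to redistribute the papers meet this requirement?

229080

Let A_j be the event that the j-th constrained one is fixed. By inclusion-exclusion over the 4 events:
Σ_{j=0}^{4} (-1)^j C(4,j)(9-j)!
= C(4,0)·9! - C(4,1)·8! + C(4,2)·7! - C(4,3)·6! + C(4,4)·5!
= 362880 - 161280 + 30240 - 2880 + 120
= 229080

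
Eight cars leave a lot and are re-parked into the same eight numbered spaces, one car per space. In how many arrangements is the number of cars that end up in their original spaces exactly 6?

28

Choose which 6 of the 8 are fixed: C(8,6) = 28.
The other 2 form a derangement: !2 = 1.
Total: 28 × 1 = 28.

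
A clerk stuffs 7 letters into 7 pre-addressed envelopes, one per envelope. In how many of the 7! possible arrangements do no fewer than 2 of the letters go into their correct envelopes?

1331

Sum C(7,i)·!(7-i) for i = 2..7:
  i=2: C(7,2)·!5 = 21·44 = 924
  i=3: C(7,3)·!4 = 35·9 = 315
  i=4: C(7,4)·!3 = 35·2 = 70
  i=5: C(7,5)·!2 = 21·1 = 21
  i=6: C(7,6)·!1 = 7·0 = 0
  i=7: C(7,7)·!0 = 1·1 = 1
Total = 1331.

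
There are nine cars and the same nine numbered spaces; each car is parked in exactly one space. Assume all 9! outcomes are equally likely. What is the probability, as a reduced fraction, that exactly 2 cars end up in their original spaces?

103/560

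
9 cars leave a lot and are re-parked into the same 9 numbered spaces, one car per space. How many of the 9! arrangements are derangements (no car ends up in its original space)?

Use !n = (n-1)(!(n-1) + !(n-2)).
!9 = 8·(14833 + 1854) = 8·16687 = 133496

133496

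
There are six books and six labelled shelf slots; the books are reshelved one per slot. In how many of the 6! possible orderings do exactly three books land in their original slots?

Choose which 3 of the 6 are fixed: C(6,3) = 20.
The other 3 form a derangement: !3 = 2.
Total: 20 × 2 = 40.

40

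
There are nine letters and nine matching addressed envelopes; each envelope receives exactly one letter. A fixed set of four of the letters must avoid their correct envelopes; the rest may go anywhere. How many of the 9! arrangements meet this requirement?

229080

Inclusion-exclusion on the 4 forbidden self-matches:
Σ_{j=0}^{4} (-1)^j C(4,j)(9-j)!
= C(4,0)·9! - C(4,1)·8! + C(4,2)·7! - C(4,3)·6! + C(4,4)·5!
= 362880 - 161280 + 30240 - 2880 + 120
= 229080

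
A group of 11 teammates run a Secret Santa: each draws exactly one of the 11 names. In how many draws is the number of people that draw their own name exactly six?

Choose which 6 of the 11 are fixed: C(11,6) = 462.
The remaining 5 must be deranged: !5 = 44.
Total: 462 × 44 = 20328.

20328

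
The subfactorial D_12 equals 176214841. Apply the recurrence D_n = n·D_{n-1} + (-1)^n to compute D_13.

2290792932

D_13 = 13·176214841 - 1 = 2290792932.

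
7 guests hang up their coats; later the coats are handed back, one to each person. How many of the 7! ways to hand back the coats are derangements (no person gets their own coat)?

The subfactorial !7 = [7!/e] (nearest integer).
7! = 5040, and 5040/e ≈ 1854.11, so !7 = 1854.

1854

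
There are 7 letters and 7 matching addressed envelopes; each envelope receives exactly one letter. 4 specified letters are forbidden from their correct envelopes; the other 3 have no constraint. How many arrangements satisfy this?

Inclusion-exclusion on the 4 forbidden self-matches:
Σ_{j=0}^{4} (-1)^j C(4,j)(7-j)!
= C(4,0)·7! - C(4,1)·6! + C(4,2)·5! - C(4,3)·4! + C(4,4)·3!
= 5040 - 2880 + 720 - 96 + 6
= 2790

2790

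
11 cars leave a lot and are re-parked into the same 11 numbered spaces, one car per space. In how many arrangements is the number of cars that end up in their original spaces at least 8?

386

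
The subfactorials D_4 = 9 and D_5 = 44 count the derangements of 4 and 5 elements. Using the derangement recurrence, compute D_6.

265

D_6 = (6-1)·(D_5 + D_4) = 5·(44 + 9) = 5·53 = 265.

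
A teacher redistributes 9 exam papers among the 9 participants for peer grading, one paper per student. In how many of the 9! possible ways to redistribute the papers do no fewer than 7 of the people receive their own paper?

37

Sum C(9,i)·!(9-i) for i = 7..9:
  i=7: C(9,7)·!2 = 36·1 = 36
  i=8: C(9,8)·!1 = 9·0 = 0
  i=9: C(9,9)·!0 = 1·1 = 1
Total = 37.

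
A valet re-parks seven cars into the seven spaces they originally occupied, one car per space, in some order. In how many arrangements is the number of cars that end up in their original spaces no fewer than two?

# with exactly i fixed is C(7,i)·!(7-i); sum over i=2..7:
  i=2: C(7,2)·!5 = 21·44 = 924
  i=3: C(7,3)·!4 = 35·9 = 315
  i=4: C(7,4)·!3 = 35·2 = 70
  i=5: C(7,5)·!2 = 21·1 = 21
  i=6: C(7,6)·!1 = 7·0 = 0
  i=7: C(7,7)·!0 = 1·1 = 1
Total = 1331.

1331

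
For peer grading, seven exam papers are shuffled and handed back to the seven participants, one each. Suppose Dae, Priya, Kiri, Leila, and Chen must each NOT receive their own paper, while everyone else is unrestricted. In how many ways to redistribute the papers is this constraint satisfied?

Inclusion-exclusion on the 5 forbidden self-matches:
Σ_{j=0}^{5} (-1)^j C(5,j)(7-j)!
= C(5,0)·7! - C(5,1)·6! + C(5,2)·5! - C(5,3)·4! + C(5,4)·3! - C(5,5)·2!
= 5040 - 3600 + 1200 - 240 + 30 - 2
= 2428

2428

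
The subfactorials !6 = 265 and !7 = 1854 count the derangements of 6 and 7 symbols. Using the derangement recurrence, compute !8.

14833

!8 = (8-1)·(!7 + !6) = 7·(1854 + 265) = 7·2119 = 14833.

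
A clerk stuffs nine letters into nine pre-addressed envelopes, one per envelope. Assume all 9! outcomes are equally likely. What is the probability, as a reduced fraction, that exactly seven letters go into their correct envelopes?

1/10080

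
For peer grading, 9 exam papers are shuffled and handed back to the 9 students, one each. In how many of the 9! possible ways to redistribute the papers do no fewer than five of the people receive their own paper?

1339

# with exactly i fixed is C(9,i)·!(9-i); sum over i=5..9:
  i=5: C(9,5)·!4 = 126·9 = 1134
  i=6: C(9,6)·!3 = 84·2 = 168
  i=7: C(9,7)·!2 = 36·1 = 36
  i=8: C(9,8)·!1 = 9·0 = 0
  i=9: C(9,9)·!0 = 1·1 = 1
Total = 1339.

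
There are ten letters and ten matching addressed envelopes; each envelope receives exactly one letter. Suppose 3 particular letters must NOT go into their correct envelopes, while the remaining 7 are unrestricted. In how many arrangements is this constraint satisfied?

2656080

Inclusion-exclusion on the 3 forbidden self-matches:
Σ_{j=0}^{3} (-1)^j C(3,j)(10-j)!
= C(3,0)·10! - C(3,1)·9! + C(3,2)·8! - C(3,3)·7!
= 3628800 - 1088640 + 120960 - 5040
= 2656080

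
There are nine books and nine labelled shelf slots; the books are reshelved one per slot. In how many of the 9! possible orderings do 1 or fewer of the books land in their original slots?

266993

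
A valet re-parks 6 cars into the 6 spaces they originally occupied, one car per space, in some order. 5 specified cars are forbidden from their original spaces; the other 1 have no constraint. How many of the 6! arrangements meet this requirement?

309

Inclusion-exclusion on the 5 forbidden self-matches:
Σ_{j=0}^{5} (-1)^j C(5,j)(6-j)!
= C(5,0)·6! - C(5,1)·5! + C(5,2)·4! - C(5,3)·3! + C(5,4)·2! - C(5,5)·1!
= 720 - 600 + 240 - 60 + 10 - 1
= 309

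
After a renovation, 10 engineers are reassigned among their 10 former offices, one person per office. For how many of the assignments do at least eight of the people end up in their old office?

# with exactly i fixed is C(10,i)·!(10-i); sum over i=8..10:
  i=8: C(10,8)·!2 = 45·1 = 45
  i=9: C(10,9)·!1 = 10·0 = 0
  i=10: C(10,10)·!0 = 1·1 = 1
Total = 46.

46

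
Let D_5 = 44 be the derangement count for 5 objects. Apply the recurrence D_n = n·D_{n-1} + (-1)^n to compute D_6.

265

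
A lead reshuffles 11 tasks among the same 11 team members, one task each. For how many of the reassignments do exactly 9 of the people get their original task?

55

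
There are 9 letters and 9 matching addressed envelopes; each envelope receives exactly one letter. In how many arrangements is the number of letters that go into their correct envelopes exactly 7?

Choose which 7 of the 9 are fixed: C(9,7) = 36.
The remaining 2 must be deranged: !2 = 1.
Total: 36 × 1 = 36.

36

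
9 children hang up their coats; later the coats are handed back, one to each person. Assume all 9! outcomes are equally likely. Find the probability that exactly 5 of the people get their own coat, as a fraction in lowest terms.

1/320

Favorable outcomes: C(9,5)·!4 = 126·9 = 1134.
Total outcomes: 9! = 362880.
Probability = 1134/362880 = 1/320.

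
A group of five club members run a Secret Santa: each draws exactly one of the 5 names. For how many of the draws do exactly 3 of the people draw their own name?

10

Pick the 3 fixed positions: C(5,3) = 10 ways.
The other 2 form a derangement: !2 = 1.
Total: 10 × 1 = 10.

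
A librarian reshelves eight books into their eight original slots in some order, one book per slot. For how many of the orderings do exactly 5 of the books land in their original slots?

112

Pick the 5 fixed positions: C(8,5) = 56 ways.
The remaining 3 must be deranged: !3 = 2.
Total: 56 × 2 = 112.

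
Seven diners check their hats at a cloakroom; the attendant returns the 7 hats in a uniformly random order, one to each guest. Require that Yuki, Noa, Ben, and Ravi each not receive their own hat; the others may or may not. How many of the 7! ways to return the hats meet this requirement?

2790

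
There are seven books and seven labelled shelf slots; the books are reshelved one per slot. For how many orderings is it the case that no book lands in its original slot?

1854

The subfactorial !7 = [7!/e] (nearest integer).
7! = 5040, and 5040/e ≈ 1854.11, so !7 = 1854.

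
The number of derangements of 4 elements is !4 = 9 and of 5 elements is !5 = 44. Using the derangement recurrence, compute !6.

265

!6 = (6-1)·(!5 + !4) = 5·(44 + 9) = 5·53 = 265.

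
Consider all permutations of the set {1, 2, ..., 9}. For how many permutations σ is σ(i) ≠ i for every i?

The number of derangements of 9 is !9 = Σ_{k=0}^{9} (-1)^k·9!/k!
= 9! - 9!/1! + 9!/2! - 9!/3! + 9!/4! - 9!/5! + 9!/6! - 9!/7! + 9!/8! - 9!/9!
= 362880 - 362880 + 181440 - 60480 + 15120 - 3024 + 504 - 72 + 9 - 1
= 133496

133496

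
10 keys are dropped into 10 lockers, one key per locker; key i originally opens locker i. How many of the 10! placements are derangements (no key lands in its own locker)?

The number of derangements of 10 is !10 = Σ_{k=0}^{10} (-1)^k·10!/k!
= 10! - 10!/1! + 10!/2! - 10!/3! + 10!/4! - 10!/5! + 10!/6! - 10!/7! + 10!/8! - 10!/9! + 10!/10!
= 3628800 - 3628800 + 1814400 - 604800 + 151200 - 30240 + 5040 - 720 + 90 - 10 + 1
= 1334961

1334961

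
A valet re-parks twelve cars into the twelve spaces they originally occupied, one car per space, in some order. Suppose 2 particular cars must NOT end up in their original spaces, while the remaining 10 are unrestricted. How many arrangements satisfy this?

Inclusion-exclusion on the 2 forbidden self-matches:
Σ_{j=0}^{2} (-1)^j C(2,j)(12-j)!
= C(2,0)·12! - C(2,1)·11! + C(2,2)·10!
= 479001600 - 79833600 + 3628800
= 402796800

402796800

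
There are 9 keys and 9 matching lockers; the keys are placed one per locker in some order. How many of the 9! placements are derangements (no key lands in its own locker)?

133496

!9 = 9! · Σ_{k=0}^{9} (-1)^k/k!
= 9! - 9!/1! + 9!/2! - 9!/3! + 9!/4! - 9!/5! + 9!/6! - 9!/7! + 9!/8! - 9!/9!
= 362880 - 362880 + 181440 - 60480 + 15120 - 3024 + 504 - 72 + 9 - 1
= 133496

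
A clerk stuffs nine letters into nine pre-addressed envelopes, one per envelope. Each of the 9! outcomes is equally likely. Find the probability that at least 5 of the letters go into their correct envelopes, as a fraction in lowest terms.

Favorable outcomes: Σ_{i≥5} C(9,i)·!(9-i) = 126·9 + 84·2 + 36·1 + 9·0 + 1·1 = 1339.
Total outcomes: 9! = 362880.
Probability = 1339/362880 = 1339/362880.

1339/362880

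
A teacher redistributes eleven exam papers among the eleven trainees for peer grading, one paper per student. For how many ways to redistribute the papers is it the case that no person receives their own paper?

The number of derangements of 11 is !11 = Σ_{k=0}^{11} (-1)^k·11!/k!
= 11! - 11!/1! + 11!/2! - 11!/3! + 11!/4! - 11!/5! + 11!/6! - 11!/7! + 11!/8! - 11!/9! + 11!/10! - 11!/11!
= 39916800 - 39916800 + 19958400 - 6652800 + 1663200 - 332640 + 55440 - 7920 + 990 - 110 + 11 - 1
= 14684570

14684570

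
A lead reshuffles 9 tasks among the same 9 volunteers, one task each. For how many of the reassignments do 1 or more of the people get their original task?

# with exactly i fixed is C(9,i)·!(9-i); sum over i=1..9:
  i=1: C(9,1)·!8 = 9·14833 = 133497
  i=2: C(9,2)·!7 = 36·1854 = 66744
  i=3: C(9,3)·!6 = 84·265 = 22260
  i=4: C(9,4)·!5 = 126·44 = 5544
  i=5: C(9,5)·!4 = 126·9 = 1134
  i=6: C(9,6)·!3 = 84·2 = 168
  i=7: C(9,7)·!2 = 36·1 = 36
  i=8: C(9,8)·!1 = 9·0 = 0
  i=9: C(9,9)·!0 = 1·1 = 1
Total = 229384.

229384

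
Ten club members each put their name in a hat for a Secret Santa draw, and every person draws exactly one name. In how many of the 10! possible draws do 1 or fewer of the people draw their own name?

Sum C(10,i)·!(10-i) for i = 0..1:
  i=0: C(10,0)·!10 = 1·1334961 = 1334961
  i=1: C(10,1)·!9 = 10·133496 = 1334960
Total = 2669921.

2669921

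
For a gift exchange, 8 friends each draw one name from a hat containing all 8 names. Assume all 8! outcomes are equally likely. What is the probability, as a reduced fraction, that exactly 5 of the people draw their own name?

1/360

Favorable outcomes: C(8,5)·!3 = 56·2 = 112.
Total outcomes: 8! = 40320.
Probability = 112/40320 = 1/360.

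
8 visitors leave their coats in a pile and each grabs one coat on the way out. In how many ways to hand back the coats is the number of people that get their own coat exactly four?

630

Pick the 4 fixed positions: C(8,4) = 70 ways.
The remaining 4 must be deranged: !4 = 9.
Total: 70 × 9 = 630.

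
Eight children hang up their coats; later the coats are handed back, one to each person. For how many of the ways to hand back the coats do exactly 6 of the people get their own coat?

Pick the 6 fixed positions: C(8,6) = 28 ways.
The other 2 form a derangement: !2 = 1.
Total: 28 × 1 = 28.

28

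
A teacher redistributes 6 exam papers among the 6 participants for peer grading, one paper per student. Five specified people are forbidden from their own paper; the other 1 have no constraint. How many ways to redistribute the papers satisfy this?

309

Let A_j be the event that the j-th constrained one is fixed. By inclusion-exclusion over the 5 events:
Σ_{j=0}^{5} (-1)^j C(5,j)(6-j)!
= C(5,0)·6! - C(5,1)·5! + C(5,2)·4! - C(5,3)·3! + C(5,4)·2! - C(5,5)·1!
= 720 - 600 + 240 - 60 + 10 - 1
= 309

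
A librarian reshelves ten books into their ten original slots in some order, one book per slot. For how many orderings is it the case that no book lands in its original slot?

The subfactorial !10 = [10!/e] (nearest integer).
10! = 3628800, and 3628800/e ≈ 1334960.92, so !10 = 1334961.

1334961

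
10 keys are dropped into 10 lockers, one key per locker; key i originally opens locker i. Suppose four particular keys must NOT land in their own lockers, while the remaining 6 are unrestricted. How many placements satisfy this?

Let A_j be the event that the j-th constrained one is fixed. By inclusion-exclusion over the 4 events:
Σ_{j=0}^{4} (-1)^j C(4,j)(10-j)!
= C(4,0)·10! - C(4,1)·9! + C(4,2)·8! - C(4,3)·7! + C(4,4)·6!
= 3628800 - 1451520 + 241920 - 20160 + 720
= 2399760

2399760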